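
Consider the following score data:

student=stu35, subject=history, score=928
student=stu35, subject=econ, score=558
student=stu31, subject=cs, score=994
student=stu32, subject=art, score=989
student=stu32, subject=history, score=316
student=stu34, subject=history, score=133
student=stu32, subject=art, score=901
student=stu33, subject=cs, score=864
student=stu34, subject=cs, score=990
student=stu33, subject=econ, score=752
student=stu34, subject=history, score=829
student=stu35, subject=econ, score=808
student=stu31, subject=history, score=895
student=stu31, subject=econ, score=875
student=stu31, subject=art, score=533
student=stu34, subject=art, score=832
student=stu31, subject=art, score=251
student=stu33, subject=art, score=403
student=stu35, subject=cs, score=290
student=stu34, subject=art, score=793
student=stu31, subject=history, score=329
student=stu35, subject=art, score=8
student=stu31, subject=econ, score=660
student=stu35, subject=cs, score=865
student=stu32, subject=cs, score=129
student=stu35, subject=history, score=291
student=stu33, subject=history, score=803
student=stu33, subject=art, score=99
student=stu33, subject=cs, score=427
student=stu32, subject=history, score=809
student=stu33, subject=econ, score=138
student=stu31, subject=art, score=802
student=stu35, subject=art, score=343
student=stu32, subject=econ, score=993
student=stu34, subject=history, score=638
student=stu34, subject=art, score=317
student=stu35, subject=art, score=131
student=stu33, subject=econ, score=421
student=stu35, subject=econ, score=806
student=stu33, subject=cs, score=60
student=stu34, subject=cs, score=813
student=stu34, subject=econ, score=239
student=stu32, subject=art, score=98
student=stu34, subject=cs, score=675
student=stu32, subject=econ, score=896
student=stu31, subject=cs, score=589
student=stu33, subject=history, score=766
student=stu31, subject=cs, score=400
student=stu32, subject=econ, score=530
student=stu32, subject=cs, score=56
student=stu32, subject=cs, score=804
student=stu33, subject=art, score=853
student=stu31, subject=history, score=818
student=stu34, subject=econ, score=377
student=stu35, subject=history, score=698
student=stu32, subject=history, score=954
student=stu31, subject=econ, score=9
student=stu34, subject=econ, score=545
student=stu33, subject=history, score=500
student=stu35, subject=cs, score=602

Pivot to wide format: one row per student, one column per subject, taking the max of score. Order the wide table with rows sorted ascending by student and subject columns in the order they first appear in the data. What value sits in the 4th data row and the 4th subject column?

With rows sorted ascending by student, row 4 is student=stu34. subject columns in first-appearance order: history, econ, cs, art; column 4 is art.
Long rows with student=stu34, subject=art: max(832, 793, 317) = 832.

832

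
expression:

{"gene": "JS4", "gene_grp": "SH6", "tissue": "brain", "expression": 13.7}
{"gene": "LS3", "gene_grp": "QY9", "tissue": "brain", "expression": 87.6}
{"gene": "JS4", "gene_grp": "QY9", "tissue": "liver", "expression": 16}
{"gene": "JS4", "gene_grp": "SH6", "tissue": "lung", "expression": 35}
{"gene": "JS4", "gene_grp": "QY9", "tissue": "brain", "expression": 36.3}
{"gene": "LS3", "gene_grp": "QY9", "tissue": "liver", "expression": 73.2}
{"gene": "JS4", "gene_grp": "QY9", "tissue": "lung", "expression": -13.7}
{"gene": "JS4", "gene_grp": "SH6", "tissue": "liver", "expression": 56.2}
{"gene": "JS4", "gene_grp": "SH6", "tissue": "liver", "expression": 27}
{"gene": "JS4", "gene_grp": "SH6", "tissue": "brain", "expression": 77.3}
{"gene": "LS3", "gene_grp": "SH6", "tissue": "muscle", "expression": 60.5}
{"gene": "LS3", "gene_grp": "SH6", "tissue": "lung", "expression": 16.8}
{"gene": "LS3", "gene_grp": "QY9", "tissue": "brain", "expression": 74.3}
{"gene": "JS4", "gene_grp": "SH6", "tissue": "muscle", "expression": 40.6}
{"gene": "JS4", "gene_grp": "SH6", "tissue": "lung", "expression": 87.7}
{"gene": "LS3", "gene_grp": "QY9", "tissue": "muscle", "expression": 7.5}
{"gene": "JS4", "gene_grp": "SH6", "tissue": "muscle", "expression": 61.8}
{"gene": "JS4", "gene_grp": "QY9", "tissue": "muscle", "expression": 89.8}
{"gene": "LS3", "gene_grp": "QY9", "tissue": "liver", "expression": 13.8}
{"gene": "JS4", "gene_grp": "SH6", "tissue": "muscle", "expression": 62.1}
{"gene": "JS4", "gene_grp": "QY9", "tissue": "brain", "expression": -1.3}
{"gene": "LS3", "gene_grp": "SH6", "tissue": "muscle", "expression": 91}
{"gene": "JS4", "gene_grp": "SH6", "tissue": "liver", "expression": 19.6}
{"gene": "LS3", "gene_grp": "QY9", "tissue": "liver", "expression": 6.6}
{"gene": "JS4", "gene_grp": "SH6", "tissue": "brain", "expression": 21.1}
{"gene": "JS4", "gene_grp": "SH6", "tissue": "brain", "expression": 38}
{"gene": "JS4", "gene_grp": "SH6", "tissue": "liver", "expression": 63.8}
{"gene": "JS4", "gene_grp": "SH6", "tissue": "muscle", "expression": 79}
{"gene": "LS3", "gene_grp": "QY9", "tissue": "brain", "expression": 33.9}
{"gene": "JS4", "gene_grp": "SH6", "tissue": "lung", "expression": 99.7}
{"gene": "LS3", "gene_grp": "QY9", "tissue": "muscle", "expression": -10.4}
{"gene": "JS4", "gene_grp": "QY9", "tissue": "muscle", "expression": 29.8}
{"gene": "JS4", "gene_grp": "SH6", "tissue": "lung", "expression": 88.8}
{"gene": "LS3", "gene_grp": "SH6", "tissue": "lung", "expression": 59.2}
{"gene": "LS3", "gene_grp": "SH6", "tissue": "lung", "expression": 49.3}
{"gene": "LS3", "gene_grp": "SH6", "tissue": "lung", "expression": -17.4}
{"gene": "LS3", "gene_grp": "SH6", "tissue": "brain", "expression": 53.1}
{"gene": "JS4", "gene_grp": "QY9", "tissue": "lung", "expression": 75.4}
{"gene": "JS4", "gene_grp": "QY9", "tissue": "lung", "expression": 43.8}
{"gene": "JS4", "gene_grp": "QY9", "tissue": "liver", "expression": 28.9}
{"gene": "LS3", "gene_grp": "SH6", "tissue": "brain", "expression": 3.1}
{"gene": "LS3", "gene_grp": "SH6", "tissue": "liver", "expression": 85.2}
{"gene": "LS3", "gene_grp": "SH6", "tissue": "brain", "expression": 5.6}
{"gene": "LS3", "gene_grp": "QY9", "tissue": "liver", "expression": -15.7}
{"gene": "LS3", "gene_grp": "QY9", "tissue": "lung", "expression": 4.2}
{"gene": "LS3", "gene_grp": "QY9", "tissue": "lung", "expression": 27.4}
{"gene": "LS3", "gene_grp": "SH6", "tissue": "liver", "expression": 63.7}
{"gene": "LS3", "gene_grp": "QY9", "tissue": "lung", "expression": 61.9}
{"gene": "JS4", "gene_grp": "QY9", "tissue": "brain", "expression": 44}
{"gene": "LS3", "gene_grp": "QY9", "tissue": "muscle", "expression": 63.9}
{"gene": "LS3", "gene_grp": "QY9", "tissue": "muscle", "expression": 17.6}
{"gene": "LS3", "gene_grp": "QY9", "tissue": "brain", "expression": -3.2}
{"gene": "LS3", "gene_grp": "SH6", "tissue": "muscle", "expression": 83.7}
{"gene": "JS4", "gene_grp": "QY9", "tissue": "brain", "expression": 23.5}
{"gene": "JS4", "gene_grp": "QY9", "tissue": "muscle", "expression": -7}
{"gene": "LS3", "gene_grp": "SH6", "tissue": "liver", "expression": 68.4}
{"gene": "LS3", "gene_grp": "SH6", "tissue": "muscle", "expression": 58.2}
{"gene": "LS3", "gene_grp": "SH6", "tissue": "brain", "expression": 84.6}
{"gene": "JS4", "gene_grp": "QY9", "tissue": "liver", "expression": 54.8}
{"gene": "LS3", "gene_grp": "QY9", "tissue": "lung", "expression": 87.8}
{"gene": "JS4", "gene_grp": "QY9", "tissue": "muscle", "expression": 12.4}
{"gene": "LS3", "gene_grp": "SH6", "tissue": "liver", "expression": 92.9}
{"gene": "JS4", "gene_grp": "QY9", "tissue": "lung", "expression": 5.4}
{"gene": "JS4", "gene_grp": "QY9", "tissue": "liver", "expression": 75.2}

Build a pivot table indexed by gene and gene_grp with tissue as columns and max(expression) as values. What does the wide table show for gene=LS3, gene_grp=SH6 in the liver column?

Rows with gene=LS3, gene_grp=SH6 and tissue=liver: expression values are 85.2, 63.7, 68.4, 92.9.
max(85.2, 63.7, 68.4, 92.9) = 92.9.

92.9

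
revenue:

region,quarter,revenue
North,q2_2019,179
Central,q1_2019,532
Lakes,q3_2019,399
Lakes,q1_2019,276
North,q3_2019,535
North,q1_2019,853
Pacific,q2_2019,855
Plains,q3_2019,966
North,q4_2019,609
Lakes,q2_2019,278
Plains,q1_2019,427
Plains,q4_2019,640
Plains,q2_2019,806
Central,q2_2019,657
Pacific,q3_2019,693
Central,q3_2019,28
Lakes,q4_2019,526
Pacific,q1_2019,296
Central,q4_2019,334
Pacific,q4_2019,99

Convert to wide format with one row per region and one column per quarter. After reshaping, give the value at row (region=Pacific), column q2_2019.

Wide layout: rows indexed by region, columns are the 4 distinct quarter values (q2_2019, q1_2019, q3_2019, q4_2019).
Cell (region=Pacific, quarter=q2_2019) draws from the long row where region=Pacific and quarter=q2_2019, which has revenue=855.

855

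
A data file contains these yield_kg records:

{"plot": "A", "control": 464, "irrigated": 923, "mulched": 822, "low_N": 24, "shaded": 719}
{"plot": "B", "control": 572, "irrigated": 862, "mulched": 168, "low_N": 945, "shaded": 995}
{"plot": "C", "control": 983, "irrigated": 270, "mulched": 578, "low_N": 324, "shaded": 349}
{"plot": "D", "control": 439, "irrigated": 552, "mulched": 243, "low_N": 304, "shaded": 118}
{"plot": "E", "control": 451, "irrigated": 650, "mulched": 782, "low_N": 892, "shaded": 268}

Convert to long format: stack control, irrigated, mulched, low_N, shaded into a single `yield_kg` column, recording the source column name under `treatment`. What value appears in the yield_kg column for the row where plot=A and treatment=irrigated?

923

Unpivoting turns each (plot, wide-column) pair into one long row.
The wide cell at row A, column irrigated holds 923, so the long row (A, irrigated) has yield_kg=923.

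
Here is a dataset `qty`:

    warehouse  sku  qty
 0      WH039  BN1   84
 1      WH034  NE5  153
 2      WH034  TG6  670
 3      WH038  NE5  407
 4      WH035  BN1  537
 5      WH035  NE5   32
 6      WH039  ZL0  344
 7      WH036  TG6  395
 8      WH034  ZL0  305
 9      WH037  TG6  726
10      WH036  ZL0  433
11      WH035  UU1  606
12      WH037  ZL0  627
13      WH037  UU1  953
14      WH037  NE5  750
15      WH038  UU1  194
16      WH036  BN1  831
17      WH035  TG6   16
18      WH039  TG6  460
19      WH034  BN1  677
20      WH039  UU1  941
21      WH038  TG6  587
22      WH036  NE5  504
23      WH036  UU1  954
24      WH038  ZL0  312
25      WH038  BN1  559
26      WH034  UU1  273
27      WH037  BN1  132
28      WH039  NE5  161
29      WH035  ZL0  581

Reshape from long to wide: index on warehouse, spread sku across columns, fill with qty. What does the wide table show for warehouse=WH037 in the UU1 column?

Wide layout: rows indexed by warehouse, columns are the 5 distinct sku values (BN1, NE5, TG6, ZL0, UU1).
Cell (warehouse=WH037, sku=UU1) draws from the long row where warehouse=WH037 and sku=UU1, which has qty=953.

953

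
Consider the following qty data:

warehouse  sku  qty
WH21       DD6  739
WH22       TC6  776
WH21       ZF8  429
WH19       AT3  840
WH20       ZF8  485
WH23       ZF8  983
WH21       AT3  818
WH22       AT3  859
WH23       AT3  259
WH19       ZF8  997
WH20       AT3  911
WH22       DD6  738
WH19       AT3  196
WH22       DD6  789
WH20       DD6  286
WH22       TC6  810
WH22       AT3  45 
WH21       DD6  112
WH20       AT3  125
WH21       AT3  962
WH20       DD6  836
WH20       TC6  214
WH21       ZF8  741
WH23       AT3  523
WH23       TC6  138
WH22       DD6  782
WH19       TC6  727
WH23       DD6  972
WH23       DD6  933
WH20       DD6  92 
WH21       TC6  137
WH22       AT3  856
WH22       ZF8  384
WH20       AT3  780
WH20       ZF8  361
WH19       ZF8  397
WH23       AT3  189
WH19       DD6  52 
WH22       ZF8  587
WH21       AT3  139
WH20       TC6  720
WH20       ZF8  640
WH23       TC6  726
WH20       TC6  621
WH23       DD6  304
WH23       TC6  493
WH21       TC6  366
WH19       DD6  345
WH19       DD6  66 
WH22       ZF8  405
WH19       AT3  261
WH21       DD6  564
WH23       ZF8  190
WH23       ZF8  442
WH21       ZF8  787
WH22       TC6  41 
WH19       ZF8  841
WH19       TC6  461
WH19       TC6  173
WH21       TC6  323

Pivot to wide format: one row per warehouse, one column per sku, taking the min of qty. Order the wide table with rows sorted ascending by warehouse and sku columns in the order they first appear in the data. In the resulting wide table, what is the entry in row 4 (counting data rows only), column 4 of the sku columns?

45

With rows sorted ascending by warehouse, row 4 is warehouse=WH22. sku columns in first-appearance order: DD6, TC6, ZF8, AT3; column 4 is AT3.
Long rows with warehouse=WH22, sku=AT3: min(859, 45, 856) = 45.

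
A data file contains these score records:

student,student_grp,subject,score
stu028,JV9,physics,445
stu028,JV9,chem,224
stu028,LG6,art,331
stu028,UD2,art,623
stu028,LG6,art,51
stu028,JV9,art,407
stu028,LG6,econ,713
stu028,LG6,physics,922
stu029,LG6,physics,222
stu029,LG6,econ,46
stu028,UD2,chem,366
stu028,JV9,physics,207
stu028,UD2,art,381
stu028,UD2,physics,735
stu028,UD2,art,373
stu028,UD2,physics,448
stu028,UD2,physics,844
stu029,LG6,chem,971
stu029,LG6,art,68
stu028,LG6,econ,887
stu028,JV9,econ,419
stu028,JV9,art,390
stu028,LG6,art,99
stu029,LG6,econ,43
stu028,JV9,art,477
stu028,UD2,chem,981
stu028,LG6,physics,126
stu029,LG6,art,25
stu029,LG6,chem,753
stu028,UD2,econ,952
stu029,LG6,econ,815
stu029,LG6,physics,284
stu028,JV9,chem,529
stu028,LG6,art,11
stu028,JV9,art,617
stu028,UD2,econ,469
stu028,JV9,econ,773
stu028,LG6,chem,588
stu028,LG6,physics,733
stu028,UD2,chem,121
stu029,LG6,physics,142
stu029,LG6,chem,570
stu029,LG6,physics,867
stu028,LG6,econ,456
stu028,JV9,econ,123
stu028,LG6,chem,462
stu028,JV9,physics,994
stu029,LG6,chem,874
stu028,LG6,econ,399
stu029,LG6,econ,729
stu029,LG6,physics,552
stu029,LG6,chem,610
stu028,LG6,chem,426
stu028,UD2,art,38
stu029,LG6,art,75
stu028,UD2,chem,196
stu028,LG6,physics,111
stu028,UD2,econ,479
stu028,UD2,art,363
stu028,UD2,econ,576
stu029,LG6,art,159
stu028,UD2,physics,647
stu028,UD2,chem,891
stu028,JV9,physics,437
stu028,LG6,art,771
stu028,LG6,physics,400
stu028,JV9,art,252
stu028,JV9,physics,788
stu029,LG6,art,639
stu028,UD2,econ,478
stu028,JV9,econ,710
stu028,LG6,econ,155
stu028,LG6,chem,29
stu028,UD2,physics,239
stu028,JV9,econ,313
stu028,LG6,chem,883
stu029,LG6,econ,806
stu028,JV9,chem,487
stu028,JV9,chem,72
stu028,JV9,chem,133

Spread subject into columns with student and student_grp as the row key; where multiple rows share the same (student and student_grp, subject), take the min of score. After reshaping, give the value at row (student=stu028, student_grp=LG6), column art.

11

Rows with student=stu028, student_grp=LG6 and subject=art: score values are 331, 51, 99, 11, 771.
min(331, 51, 99, 11, 771) = 11.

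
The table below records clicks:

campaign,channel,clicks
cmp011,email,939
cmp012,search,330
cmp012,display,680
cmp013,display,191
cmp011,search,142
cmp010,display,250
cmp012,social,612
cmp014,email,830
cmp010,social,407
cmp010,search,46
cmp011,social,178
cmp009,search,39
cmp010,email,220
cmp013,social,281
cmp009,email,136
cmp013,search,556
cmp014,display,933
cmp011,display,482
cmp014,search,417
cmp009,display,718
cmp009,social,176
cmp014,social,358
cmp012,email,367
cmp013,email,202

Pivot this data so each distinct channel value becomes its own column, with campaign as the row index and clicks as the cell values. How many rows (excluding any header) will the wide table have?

6 distinct campaign values → 6 rows.

6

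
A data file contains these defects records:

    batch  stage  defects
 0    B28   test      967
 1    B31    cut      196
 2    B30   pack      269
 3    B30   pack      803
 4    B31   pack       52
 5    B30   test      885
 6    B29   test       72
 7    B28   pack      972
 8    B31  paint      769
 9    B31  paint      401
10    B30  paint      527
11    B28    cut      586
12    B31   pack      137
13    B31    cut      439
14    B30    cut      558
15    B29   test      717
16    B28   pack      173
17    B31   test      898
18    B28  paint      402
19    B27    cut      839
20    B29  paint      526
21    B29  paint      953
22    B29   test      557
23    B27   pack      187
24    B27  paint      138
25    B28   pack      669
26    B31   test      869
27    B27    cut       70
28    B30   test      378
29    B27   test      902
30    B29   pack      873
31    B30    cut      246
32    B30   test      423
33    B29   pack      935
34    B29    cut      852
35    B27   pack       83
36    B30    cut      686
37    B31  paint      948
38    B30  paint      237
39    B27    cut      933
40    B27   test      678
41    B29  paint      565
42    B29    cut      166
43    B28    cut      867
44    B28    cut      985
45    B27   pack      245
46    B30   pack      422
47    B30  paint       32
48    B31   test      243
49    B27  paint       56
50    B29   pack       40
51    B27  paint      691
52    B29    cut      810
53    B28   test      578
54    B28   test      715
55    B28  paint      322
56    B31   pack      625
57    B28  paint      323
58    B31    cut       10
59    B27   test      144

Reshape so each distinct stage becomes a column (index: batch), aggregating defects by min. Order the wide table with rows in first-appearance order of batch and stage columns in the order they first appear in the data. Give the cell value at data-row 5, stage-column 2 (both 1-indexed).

With rows in first-appearance order of batch, row 5 is batch=B27. stage columns in first-appearance order: test, cut, pack, paint; column 2 is cut.
Long rows with batch=B27, stage=cut: min(839, 70, 933) = 70.

70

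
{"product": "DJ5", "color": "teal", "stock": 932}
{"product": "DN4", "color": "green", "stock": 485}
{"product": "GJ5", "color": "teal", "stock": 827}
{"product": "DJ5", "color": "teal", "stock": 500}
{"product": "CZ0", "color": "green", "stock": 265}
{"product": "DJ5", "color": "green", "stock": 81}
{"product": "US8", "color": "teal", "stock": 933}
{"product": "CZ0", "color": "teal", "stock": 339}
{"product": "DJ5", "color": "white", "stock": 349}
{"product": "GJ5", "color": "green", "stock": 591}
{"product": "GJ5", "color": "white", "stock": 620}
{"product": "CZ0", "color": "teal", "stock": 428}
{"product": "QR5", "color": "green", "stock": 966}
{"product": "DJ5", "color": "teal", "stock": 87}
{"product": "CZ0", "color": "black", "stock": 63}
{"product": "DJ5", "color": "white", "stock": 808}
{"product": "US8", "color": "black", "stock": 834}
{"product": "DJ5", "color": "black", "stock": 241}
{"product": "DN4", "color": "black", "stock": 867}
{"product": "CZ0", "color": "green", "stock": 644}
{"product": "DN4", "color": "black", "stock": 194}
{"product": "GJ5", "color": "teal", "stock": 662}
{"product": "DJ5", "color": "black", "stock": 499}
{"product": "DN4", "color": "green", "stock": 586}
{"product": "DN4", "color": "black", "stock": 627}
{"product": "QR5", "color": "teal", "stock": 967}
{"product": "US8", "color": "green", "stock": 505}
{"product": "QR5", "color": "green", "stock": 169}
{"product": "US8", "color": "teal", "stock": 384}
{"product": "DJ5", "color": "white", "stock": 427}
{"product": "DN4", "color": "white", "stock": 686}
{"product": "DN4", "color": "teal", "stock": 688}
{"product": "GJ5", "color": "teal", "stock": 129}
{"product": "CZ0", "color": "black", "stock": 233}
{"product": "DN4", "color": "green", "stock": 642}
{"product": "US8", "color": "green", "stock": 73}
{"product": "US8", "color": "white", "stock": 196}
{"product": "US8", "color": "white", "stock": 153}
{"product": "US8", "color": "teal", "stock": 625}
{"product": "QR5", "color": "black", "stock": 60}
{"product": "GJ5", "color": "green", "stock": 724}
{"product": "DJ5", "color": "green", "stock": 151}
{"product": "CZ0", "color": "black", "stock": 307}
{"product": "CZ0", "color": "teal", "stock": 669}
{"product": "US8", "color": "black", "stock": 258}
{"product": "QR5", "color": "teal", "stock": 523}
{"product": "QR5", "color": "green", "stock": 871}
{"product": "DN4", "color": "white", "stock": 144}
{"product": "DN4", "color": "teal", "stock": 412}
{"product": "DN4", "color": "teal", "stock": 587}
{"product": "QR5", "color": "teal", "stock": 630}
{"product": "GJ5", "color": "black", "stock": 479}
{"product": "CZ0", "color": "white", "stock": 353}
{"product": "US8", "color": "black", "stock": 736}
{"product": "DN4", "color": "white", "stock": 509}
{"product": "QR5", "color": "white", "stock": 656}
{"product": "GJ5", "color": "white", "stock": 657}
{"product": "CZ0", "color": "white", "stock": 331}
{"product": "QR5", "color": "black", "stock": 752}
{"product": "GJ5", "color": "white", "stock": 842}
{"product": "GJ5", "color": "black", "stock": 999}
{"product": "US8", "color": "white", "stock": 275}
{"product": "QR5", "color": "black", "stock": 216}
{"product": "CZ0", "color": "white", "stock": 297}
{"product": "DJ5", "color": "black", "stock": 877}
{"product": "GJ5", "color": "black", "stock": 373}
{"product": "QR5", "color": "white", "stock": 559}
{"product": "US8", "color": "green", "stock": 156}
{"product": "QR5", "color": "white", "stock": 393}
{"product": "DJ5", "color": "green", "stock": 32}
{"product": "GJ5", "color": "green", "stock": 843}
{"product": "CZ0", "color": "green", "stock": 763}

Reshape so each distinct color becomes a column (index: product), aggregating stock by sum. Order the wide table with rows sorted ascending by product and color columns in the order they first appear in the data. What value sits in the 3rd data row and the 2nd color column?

With rows sorted ascending by product, row 3 is product=DN4. color columns in first-appearance order: teal, green, white, black; column 2 is green.
Long rows with product=DN4, color=green: 485 + 586 + 642 = 1713.

1713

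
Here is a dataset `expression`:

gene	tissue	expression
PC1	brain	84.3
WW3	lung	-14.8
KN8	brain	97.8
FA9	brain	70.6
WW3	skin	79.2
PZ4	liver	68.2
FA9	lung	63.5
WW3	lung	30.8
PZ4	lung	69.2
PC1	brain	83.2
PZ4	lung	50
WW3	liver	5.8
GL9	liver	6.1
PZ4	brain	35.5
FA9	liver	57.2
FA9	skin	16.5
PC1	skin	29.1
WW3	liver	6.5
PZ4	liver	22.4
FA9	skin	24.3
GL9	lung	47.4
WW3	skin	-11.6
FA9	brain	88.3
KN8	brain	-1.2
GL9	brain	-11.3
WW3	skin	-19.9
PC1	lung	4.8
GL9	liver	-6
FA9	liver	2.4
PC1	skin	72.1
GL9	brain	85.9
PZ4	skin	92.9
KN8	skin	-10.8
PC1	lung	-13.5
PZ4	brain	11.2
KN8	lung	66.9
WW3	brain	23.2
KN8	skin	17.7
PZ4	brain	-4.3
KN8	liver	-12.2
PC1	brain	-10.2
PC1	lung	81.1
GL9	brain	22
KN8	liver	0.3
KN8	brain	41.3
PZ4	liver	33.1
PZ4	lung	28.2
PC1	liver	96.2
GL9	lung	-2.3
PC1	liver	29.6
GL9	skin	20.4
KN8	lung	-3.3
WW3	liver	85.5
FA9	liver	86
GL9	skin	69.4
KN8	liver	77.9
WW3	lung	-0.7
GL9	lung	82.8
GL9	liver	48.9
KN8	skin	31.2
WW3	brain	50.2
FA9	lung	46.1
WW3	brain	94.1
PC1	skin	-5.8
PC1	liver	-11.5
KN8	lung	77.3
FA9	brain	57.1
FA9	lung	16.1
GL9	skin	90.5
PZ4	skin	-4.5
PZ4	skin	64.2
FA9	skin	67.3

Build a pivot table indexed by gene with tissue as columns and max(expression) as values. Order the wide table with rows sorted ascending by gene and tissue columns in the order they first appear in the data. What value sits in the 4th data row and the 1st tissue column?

84.3

With rows sorted ascending by gene, row 4 is gene=PC1. tissue columns in first-appearance order: brain, lung, skin, liver; column 1 is brain.
Long rows with gene=PC1, tissue=brain: max(84.3, 83.2, -10.2) = 84.3.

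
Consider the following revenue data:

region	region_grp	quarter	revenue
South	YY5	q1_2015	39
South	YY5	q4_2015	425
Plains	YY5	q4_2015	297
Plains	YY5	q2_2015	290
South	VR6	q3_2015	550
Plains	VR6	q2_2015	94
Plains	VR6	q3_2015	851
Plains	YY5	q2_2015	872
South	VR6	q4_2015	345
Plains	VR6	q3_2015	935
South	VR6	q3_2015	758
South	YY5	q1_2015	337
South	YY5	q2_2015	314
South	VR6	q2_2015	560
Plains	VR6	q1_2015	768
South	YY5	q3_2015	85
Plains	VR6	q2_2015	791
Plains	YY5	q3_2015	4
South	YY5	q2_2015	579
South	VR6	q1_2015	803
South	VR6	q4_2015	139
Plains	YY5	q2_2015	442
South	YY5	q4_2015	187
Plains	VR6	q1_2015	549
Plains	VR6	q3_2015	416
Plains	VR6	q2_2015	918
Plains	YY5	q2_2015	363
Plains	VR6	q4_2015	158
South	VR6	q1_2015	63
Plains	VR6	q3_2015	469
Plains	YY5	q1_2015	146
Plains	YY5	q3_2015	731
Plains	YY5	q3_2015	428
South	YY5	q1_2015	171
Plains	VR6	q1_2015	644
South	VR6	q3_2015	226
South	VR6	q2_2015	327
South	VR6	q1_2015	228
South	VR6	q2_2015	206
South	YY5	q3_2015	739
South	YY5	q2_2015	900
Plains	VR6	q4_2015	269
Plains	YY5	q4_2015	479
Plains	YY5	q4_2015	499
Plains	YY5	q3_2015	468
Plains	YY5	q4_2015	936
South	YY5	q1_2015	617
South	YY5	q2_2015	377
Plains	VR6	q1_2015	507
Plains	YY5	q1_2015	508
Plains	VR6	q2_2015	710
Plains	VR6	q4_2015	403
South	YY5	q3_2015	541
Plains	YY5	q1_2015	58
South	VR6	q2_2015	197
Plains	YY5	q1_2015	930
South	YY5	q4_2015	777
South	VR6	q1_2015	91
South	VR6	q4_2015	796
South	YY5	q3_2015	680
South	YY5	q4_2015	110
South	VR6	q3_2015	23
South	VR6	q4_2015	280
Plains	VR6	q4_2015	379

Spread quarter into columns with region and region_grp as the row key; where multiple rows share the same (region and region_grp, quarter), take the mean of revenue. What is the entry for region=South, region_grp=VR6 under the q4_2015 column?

Rows with region=South, region_grp=VR6 and quarter=q4_2015: revenue values are 345, 139, 796, 280.
(345 + 139 + 796 + 280) / 4 = 390.

390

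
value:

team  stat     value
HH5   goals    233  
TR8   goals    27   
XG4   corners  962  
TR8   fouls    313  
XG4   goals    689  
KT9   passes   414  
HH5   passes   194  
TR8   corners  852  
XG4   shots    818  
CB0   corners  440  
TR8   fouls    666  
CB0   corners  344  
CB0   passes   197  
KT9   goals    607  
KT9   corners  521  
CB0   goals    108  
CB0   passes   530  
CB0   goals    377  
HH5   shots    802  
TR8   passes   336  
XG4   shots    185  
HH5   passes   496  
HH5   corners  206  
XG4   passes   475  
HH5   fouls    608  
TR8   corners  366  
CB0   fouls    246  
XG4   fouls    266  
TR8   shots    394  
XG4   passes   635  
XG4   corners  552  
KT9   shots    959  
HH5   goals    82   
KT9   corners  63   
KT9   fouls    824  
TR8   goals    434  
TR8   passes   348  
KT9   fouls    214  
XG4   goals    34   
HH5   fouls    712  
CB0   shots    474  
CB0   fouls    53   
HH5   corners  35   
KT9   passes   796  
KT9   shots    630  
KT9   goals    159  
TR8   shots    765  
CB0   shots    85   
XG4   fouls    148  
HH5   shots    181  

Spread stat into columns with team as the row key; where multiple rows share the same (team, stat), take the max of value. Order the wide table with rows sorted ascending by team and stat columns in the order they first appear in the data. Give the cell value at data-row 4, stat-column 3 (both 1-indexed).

With rows sorted ascending by team, row 4 is team=TR8. stat columns in first-appearance order: goals, corners, fouls, passes, shots; column 3 is fouls.
Long rows with team=TR8, stat=fouls: max(313, 666) = 666.

666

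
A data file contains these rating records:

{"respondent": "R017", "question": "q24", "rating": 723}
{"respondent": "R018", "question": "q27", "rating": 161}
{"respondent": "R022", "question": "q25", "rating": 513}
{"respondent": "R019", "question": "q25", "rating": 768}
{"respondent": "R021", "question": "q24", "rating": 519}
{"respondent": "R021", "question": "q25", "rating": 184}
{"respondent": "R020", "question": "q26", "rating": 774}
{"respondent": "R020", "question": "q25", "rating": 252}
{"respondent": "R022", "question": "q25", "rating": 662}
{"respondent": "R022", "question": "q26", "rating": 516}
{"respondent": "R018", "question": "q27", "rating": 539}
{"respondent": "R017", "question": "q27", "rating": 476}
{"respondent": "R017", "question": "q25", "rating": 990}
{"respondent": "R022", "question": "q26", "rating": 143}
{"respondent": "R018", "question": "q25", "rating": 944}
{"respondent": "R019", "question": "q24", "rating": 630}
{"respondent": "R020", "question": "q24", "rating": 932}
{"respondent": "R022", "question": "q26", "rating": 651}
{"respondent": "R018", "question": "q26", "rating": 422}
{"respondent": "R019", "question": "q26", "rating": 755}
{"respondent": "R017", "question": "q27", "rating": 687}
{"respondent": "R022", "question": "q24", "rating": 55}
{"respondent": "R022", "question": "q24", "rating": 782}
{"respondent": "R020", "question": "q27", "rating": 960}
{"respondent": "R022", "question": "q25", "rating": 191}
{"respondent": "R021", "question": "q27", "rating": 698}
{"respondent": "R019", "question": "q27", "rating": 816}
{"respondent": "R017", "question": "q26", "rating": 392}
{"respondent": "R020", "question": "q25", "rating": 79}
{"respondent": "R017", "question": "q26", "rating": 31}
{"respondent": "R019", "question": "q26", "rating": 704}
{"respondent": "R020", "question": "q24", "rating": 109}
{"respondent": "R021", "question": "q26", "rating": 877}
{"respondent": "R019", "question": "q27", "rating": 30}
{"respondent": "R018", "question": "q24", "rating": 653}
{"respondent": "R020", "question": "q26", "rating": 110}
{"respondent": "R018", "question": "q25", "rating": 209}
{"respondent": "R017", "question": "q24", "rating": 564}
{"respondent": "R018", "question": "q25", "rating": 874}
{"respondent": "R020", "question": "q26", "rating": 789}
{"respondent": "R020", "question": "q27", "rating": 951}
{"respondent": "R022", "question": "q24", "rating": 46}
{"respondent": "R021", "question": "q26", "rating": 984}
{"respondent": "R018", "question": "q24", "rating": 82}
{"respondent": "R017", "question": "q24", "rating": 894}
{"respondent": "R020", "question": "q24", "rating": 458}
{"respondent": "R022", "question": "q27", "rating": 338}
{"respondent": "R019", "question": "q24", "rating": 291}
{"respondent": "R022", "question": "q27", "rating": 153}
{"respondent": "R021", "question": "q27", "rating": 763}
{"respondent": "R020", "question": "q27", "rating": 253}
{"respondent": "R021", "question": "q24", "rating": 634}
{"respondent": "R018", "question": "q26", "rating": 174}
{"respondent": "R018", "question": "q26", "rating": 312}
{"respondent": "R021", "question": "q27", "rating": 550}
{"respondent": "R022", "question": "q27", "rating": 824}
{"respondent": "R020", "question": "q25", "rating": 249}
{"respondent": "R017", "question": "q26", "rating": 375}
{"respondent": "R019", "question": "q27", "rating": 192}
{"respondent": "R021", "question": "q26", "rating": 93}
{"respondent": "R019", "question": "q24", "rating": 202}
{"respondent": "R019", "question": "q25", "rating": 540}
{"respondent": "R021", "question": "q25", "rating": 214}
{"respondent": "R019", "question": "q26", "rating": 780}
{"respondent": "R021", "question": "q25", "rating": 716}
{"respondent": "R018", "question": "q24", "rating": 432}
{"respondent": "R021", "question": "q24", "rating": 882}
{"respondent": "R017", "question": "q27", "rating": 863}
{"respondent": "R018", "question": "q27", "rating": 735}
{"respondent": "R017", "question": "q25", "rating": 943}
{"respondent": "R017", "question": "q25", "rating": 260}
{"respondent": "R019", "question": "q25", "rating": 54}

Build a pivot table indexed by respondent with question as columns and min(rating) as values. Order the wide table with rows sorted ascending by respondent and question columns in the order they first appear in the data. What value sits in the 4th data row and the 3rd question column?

With rows sorted ascending by respondent, row 4 is respondent=R020. question columns in first-appearance order: q24, q27, q25, q26; column 3 is q25.
Long rows with respondent=R020, question=q25: min(252, 79, 249) = 79.

79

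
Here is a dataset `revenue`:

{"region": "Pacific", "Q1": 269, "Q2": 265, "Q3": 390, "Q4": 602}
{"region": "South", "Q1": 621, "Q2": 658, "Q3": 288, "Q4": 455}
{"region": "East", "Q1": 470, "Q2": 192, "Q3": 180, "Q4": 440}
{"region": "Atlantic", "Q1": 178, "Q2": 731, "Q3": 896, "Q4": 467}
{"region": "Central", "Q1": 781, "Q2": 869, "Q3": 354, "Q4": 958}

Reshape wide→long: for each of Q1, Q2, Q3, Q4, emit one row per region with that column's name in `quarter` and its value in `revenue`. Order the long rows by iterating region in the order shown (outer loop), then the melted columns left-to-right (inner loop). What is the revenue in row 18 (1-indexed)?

869

20 rows total (5 × 4). Row 18: index ⌊(18-1)/4⌋ = 4 into region → Central; (18-1) mod 4 = 1 into the melted columns → Q2.
So row 18 is (Central, Q2, 869); revenue = 869.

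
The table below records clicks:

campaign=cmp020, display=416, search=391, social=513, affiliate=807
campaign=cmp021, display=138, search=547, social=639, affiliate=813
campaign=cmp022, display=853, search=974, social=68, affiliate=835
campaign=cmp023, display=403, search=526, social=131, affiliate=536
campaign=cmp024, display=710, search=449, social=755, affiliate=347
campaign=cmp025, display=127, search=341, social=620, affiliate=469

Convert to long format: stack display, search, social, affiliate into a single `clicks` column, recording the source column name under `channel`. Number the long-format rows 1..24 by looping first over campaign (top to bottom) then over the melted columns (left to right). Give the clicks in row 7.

24 rows total (6 × 4). Row 7: index ⌊(7-1)/4⌋ = 1 into campaign → cmp021; (7-1) mod 4 = 2 into the melted columns → social.
So row 7 is (cmp021, social, 639); clicks = 639.

639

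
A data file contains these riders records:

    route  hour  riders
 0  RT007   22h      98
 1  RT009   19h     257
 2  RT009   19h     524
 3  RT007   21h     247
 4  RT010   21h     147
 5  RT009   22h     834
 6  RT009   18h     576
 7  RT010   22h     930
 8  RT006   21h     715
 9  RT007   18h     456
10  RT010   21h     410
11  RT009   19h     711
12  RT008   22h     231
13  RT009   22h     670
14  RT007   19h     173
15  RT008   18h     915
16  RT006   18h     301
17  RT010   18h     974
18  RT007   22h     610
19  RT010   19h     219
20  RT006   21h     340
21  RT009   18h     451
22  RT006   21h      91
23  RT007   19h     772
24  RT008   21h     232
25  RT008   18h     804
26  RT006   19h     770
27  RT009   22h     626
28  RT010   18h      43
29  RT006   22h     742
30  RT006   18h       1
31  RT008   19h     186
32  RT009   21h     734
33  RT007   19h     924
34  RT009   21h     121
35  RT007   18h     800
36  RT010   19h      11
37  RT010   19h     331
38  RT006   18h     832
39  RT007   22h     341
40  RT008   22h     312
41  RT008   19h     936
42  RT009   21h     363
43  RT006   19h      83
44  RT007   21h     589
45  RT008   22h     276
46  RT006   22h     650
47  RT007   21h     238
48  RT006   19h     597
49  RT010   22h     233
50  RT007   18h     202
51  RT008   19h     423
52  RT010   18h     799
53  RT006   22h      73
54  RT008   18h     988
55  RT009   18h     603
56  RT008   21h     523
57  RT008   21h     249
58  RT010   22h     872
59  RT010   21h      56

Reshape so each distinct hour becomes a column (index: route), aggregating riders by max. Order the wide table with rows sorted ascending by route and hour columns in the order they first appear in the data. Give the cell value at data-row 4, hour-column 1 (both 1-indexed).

834

With rows sorted ascending by route, row 4 is route=RT009. hour columns in first-appearance order: 22h, 19h, 21h, 18h; column 1 is 22h.
Long rows with route=RT009, hour=22h: max(834, 670, 626) = 834.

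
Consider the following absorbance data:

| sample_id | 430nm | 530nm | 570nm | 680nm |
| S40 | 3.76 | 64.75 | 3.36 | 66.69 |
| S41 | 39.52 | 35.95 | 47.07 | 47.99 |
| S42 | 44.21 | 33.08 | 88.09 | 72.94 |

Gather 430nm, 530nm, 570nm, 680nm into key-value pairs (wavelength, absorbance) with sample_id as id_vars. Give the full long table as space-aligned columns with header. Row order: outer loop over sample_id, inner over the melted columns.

Each (sample_id, column) pair becomes one row: 3 × 4 = 12 rows.
For example, (S40, 430nm) → absorbance=3.76.

sample_id  wavelength  absorbance
S40        430nm       3.76      
S40        530nm       64.75     
S40        570nm       3.36      
S40        680nm       66.69     
S41        430nm       39.52     
S41        530nm       35.95     
S41        570nm       47.07     
S41        680nm       47.99     
S42        430nm       44.21     
S42        530nm       33.08     
S42        570nm       88.09     
S42        680nm       72.94     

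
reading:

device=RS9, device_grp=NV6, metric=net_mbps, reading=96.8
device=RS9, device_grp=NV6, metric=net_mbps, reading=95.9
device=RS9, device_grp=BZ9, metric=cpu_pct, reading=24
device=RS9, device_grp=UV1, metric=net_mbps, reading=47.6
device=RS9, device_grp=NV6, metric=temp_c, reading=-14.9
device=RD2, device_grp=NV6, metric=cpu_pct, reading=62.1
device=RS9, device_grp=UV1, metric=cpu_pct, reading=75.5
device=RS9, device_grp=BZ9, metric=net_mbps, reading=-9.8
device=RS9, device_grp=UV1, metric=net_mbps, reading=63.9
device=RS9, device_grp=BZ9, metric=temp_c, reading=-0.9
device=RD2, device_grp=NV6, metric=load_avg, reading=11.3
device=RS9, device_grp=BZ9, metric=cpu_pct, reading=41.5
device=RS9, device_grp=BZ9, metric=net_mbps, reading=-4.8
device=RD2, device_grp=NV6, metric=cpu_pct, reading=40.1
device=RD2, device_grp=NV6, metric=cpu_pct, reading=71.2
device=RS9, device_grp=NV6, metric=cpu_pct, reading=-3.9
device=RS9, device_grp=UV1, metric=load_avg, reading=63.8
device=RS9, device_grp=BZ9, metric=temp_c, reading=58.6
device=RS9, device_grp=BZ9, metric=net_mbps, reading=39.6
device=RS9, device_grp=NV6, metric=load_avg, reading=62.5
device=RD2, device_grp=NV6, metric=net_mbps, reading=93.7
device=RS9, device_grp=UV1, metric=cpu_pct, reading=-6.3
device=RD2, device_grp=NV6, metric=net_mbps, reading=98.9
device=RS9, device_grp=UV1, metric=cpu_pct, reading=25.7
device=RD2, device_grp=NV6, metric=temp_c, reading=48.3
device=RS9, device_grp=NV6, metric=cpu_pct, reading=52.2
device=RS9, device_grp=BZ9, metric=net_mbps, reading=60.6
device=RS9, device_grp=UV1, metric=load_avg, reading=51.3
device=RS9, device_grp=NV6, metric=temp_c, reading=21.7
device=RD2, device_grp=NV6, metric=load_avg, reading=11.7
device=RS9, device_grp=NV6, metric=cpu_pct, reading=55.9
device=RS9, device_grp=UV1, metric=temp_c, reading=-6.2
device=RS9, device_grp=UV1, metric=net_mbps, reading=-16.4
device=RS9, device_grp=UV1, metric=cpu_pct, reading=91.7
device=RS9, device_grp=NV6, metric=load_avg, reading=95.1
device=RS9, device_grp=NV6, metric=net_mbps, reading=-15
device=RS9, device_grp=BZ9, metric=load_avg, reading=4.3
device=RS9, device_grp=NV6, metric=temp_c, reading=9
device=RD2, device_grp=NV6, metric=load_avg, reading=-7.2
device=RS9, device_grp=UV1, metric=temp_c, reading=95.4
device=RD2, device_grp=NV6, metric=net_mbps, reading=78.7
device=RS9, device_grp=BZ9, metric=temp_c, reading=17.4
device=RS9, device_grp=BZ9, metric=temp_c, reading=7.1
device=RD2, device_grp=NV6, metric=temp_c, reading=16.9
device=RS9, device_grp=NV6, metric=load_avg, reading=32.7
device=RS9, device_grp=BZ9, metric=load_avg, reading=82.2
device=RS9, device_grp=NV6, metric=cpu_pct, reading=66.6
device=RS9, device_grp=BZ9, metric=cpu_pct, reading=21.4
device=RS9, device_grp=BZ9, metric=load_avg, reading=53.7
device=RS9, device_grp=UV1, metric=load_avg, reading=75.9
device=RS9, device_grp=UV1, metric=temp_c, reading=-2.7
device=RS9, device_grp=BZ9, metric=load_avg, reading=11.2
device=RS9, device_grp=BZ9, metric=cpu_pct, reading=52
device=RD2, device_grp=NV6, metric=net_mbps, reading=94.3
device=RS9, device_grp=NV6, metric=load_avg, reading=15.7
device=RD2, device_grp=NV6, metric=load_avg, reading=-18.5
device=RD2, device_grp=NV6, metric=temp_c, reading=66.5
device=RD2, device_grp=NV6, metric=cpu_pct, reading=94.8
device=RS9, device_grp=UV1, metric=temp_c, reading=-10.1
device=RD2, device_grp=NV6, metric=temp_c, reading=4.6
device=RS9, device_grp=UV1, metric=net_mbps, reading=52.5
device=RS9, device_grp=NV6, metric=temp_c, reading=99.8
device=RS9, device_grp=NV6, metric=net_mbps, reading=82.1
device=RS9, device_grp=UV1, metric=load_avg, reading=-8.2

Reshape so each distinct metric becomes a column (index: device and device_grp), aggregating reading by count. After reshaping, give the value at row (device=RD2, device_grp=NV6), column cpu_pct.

4

Rows with device=RD2, device_grp=NV6 and metric=cpu_pct: reading values are 62.1, 40.1, 71.2, 94.8.
4 rows match — count = 4.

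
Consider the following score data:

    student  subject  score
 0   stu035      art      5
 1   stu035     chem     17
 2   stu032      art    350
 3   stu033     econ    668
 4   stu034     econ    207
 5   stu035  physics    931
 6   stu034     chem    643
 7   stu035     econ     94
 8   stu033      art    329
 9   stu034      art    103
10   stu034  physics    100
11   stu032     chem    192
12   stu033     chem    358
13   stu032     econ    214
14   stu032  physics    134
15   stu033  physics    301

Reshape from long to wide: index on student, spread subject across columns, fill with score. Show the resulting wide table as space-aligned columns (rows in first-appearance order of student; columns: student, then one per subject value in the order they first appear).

Columns: student plus the 4 distinct subject values (art, chem, econ, physics).
For example, row stu035 column art takes score=5 from the long row (stu035, art).

student  art  chem  econ  physics
stu035   5    17    94    931    
stu032   350  192   214   134    
stu033   329  358   668   301    
stu034   103  643   207   100    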